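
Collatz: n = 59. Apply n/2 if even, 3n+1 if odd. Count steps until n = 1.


59 → 178 → 89 → 268 → 134 → 67 → 202 → 101 → 304 → 152 → 76 → 38 → 19 → 58 → 29 → 88 → 44 → 22 → 11 → 34 → 17 → 52 → 26 → 13 → 40 → 20 → 10 → 5 → 16 → 8 → 4 → 2 → 1
Total steps = 32

32 steps


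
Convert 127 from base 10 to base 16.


127 (base 10) = 127 (decimal)
127 (decimal) = 7F (base 16)


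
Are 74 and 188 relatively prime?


Euclidean algorithm:
188 = 2 * 74 + 40
74 = 1 * 40 + 34
40 = 1 * 34 + 6
34 = 5 * 6 + 4
6 = 1 * 4 + 2
4 = 2 * 2 + 0
GCD(74, 188) = 2

No, not coprime (GCD = 2)


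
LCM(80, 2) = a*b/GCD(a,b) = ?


GCD(80, 2) = 2
LCM = 80*2/2 = 160/2 = 80

LCM = 80


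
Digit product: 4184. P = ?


4 × 1 × 8 × 4 = 128


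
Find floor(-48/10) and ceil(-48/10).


-48/10 = -4.8000
floor = -5
ceil = -4

floor = -5, ceil = -4


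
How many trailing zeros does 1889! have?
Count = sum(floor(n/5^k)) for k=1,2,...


floor(1889/5) = 377
floor(1889/25) = 75
floor(1889/125) = 15
floor(1889/625) = 3
Total = 470

470 trailing zeros


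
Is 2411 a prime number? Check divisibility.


Check divisors up to sqrt(2411) = 49.1019
No divisors found.
2411 is prime.

Yes, 2411 is prime


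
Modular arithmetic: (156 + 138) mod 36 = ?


156 + 138 = 294
294 mod 36 = 6


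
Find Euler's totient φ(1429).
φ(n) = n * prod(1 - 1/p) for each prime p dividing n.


1429 = 1429
Prime factors: 1429
φ(1429) = 1429 × (1-1/1429)
= 1429 × 1428/1429 = 1428

φ(1429) = 1428


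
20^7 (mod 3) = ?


20^1 mod 3 = 2
20^2 mod 3 = 1
20^3 mod 3 = 2
20^4 mod 3 = 1
20^5 mod 3 = 2
20^6 mod 3 = 1
20^7 mod 3 = 2


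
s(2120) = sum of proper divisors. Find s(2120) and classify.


Proper divisors: 1, 2, 4, 5, 8, 10, 20, 40, 53, 106, 212, 265, 424, 530, 1060
Sum = 1 + 2 + 4 + 5 + 8 + 10 + 20 + 40 + 53 + 106 + 212 + 265 + 424 + 530 + 1060 = 2740
2740 > 2120 → abundant

s(2120) = 2740 (abundant)


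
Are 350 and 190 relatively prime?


Euclidean algorithm:
350 = 1 * 190 + 160
190 = 1 * 160 + 30
160 = 5 * 30 + 10
30 = 3 * 10 + 0
GCD(350, 190) = 10

No, not coprime (GCD = 10)


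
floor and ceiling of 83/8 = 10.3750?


83/8 = 10.3750
floor = 10
ceil = 11

floor = 10, ceil = 11


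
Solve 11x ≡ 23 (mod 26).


GCD(11, 26) = 1, unique solution
a^(-1) mod 26 = 19
x = 19 * 23 mod 26 = 21

x ≡ 21 (mod 26)


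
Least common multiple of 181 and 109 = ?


GCD(181, 109) = 1
LCM = 181*109/1 = 19729/1 = 19729

LCM = 19729


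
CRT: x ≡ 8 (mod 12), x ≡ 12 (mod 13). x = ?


M = 12*13 = 156
M1 = M/12 = 13, M2 = M/13 = 12
M1^(-1) mod 12 = 1, M2^(-1) mod 13 = 12
x = 8*13*1 + 12*12*12 = 1832
1832 mod 156 = 116
Check: 116 mod 12 = 8 ✓, 116 mod 13 = 12 ✓

x ≡ 116 (mod 156)


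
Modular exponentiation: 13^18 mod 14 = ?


13^1 mod 14 = 13
13^2 mod 14 = 1
13^3 mod 14 = 13
13^4 mod 14 = 1
13^5 mod 14 = 13
13^6 mod 14 = 1
13^7 mod 14 = 13
13^8 mod 14 = 1
13^9 mod 14 = 13
13^10 mod 14 = 1
13^11 mod 14 = 13
13^12 mod 14 = 1
13^13 mod 14 = 13
13^14 mod 14 = 1
13^15 mod 14 = 13
13^16 mod 14 = 1
13^17 mod 14 = 13
13^18 mod 14 = 1


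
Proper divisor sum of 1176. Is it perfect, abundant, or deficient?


Proper divisors: 1, 2, 3, 4, 6, 7, 8, 12, 14, 21, 24, 28, 42, 49, 56, 84, 98, 147, 168, 196, 294, 392, 588
Sum = 1 + 2 + 3 + 4 + 6 + 7 + 8 + 12 + 14 + 21 + 24 + 28 + 42 + 49 + 56 + 84 + 98 + 147 + 168 + 196 + 294 + 392 + 588 = 2244
2244 > 1176 → abundant

s(1176) = 2244 (abundant)


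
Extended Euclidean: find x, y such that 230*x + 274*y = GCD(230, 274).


Tabular extended Euclidean (each row: r = 230*s + 274*t):
r=230, s=1, t=0
r=274, s=0, t=1
q=0: r=230, s=1, t=0   [230*(1) + 274*(0) = 230]
q=1: r=44, s=-1, t=1   [230*(-1) + 274*(1) = 44]
q=5: r=10, s=6, t=-5   [230*(6) + 274*(-5) = 10]
q=4: r=4, s=-25, t=21   [230*(-25) + 274*(21) = 4]
q=2: r=2, s=56, t=-47   [230*(56) + 274*(-47) = 2]
q=2: r=0, s=-137, t=115   [230*(-137) + 274*(115) = 0]
GCD = 2; from the row with r=2: x=56, y=-47
Check: 230*(56) + 274*(-47) = 12880 - 12878 = 2

GCD = 2, x = 56, y = -47


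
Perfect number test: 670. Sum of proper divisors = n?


Proper divisors of 670: 1, 2, 5, 10, 67, 134, 335
Sum = 1 + 2 + 5 + 10 + 67 + 134 + 335 = 554

No, 670 is not perfect (554 ≠ 670)


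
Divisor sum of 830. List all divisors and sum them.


Divisors of 830: 1, 2, 5, 10, 83, 166, 415, 830
Sum = 1 + 2 + 5 + 10 + 83 + 166 + 415 + 830 = 1512

σ(830) = 1512


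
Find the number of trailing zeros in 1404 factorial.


floor(1404/5) = 280
floor(1404/25) = 56
floor(1404/125) = 11
floor(1404/625) = 2
Total = 349

349 trailing zeros


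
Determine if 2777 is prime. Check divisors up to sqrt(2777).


Check divisors up to sqrt(2777) = 52.6972
No divisors found.
2777 is prime.

Yes, 2777 is prime


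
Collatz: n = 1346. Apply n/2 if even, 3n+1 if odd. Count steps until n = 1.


1346 → 673 → 2020 → 1010 → 505 → 1516 → 758 → 379 → 1138 → 569 → 1708 → 854 → 427 → 1282 → 641 → 1924 → 962 → 481 → 1444 → 722 → 361 → 1084 → 542 → 271 → 814 → 407 → 1222 → 611 → 1834 → 917 → 2752 → 1376 → 688 → 344 → 172 → 86 → 43 → 130 → 65 → 196 → 98 → 49 → 148 → 74 → 37 → 112 → 56 → 28 → 14 → 7 → 22 → 11 → 34 → 17 → 52 → 26 → 13 → 40 → 20 → 10 → 5 → 16 → 8 → 4 → 2 → 1
Total steps = 65

65 steps


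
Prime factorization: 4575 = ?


4575 / 3 = 1525
1525 / 5 = 305
305 / 5 = 61
61 / 61 = 1
4575 = 3 × 5^2 × 61


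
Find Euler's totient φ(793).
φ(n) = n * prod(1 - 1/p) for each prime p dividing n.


793 = 13 × 61
Prime factors: 13, 61
φ(793) = 793 × (1-1/13) × (1-1/61)
= 793 × 12/13 × 60/61 = 720

φ(793) = 720


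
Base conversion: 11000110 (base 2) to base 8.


11000110 (base 2) = 198 (decimal)
198 (decimal) = 306 (base 8)


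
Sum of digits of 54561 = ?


5 + 4 + 5 + 6 + 1 = 21


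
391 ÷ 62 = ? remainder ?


391 = 62 * 6 + 19
Check: 372 + 19 = 391

q = 6, r = 19


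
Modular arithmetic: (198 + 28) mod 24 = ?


198 + 28 = 226
226 mod 24 = 10


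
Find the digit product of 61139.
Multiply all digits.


6 × 1 × 1 × 3 × 9 = 162


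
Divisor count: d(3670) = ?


3670 = 2^1 × 5^1 × 367^1
d(3670) = (1+1) × (1+1) × (1+1) = 8

8 divisors


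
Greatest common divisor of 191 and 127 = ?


191 = 1 * 127 + 64
127 = 1 * 64 + 63
64 = 1 * 63 + 1
63 = 63 * 1 + 0
GCD = 1


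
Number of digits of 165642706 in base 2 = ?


165642706 in base 2 = 1001110111111000000111010010
Number of digits = 28

28 digits (base 2)


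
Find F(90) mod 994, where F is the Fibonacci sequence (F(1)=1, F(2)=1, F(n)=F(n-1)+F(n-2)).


F(k) mod 994 for k=1..90:
1, 1, 2, 3, 5, 8, 13, 21, 34, 55, 89, 144, 233, 377, 610, 987, 603, 596, 205, 801, 12, 813, 825, 644, 475, 125, 600, 725, 331, 62, 393, 455, 848, 309, 163, 472, 635, 113, 748, 861, 615, 482, 103, 585, 688, 279, 967, 252, 225, 477, 702, 185, 887, 78, 965, 49, 20, 69, 89, 158, 247, 405, 652, 63, 715, 778, 499, 283, 782, 71, 853, 924, 783, 713, 502, 221, 723, 944, 673, 623, 302, 925, 233, 164, 397, 561, 958, 525, 489, 20
F(90) mod 994 = 20


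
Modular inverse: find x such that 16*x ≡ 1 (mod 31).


Use the extended Euclidean algorithm on (31, 16); each row r = 31*s + 16*t:
r=31, s=1, t=0
r=16, s=0, t=1
q=1: r=15, s=1, t=-1   [31*(1) + 16*(-1) = 15]
q=1: r=1, s=-1, t=2   [31*(-1) + 16*(2) = 1]
q=15: r=0, s=16, t=-31   [31*(16) + 16*(-31) = 0]
GCD = 1 with t = 2, so 16*(2) ≡ 1 (mod 31)
Inverse = 2 mod 31 = 2
Check: 16 * 2 = 32 ≡ 1 (mod 31)

16^(-1) ≡ 2 (mod 31)


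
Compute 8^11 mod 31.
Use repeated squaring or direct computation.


8^1 mod 31 = 8
8^2 mod 31 = 2
8^3 mod 31 = 16
8^4 mod 31 = 4
8^5 mod 31 = 1
8^6 mod 31 = 8
8^7 mod 31 = 2
8^8 mod 31 = 16
8^9 mod 31 = 4
8^10 mod 31 = 1
8^11 mod 31 = 8


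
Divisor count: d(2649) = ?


2649 = 3^1 × 883^1
d(2649) = (1+1) × (1+1) = 4

4 divisors


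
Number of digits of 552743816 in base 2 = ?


552743816 in base 2 = 100000111100100011001110001000
Number of digits = 30

30 digits (base 2)


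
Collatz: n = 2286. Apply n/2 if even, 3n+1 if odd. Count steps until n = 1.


2286 → 1143 → 3430 → 1715 → 5146 → 2573 → 7720 → 3860 → 1930 → 965 → 2896 → 1448 → 724 → 362 → 181 → 544 → 272 → 136 → 68 → 34 → 17 → 52 → 26 → 13 → 40 → 20 → 10 → 5 → 16 → 8 → 4 → 2 → 1
Total steps = 32

32 steps


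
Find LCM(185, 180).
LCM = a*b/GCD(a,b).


GCD(185, 180) = 5
LCM = 185*180/5 = 33300/5 = 6660

LCM = 6660


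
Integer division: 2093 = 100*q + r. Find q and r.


2093 = 100 * 20 + 93
Check: 2000 + 93 = 2093

q = 20, r = 93


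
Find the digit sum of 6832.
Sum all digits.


6 + 8 + 3 + 2 = 19


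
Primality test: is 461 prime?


Check divisors up to sqrt(461) = 21.4709
No divisors found.
461 is prime.

Yes, 461 is prime


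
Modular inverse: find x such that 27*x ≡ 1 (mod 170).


Use the extended Euclidean algorithm on (170, 27); each row r = 170*s + 27*t:
r=170, s=1, t=0
r=27, s=0, t=1
q=6: r=8, s=1, t=-6   [170*(1) + 27*(-6) = 8]
q=3: r=3, s=-3, t=19   [170*(-3) + 27*(19) = 3]
q=2: r=2, s=7, t=-44   [170*(7) + 27*(-44) = 2]
q=1: r=1, s=-10, t=63   [170*(-10) + 27*(63) = 1]
q=2: r=0, s=27, t=-170   [170*(27) + 27*(-170) = 0]
GCD = 1 with t = 63, so 27*(63) ≡ 1 (mod 170)
Inverse = 63 mod 170 = 63
Check: 27 * 63 = 1701 ≡ 1 (mod 170)

27^(-1) ≡ 63 (mod 170)


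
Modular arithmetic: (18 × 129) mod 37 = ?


18 × 129 = 2322
2322 mod 37 = 28


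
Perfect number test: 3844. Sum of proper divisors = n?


Proper divisors of 3844: 1, 2, 4, 31, 62, 124, 961, 1922
Sum = 1 + 2 + 4 + 31 + 62 + 124 + 961 + 1922 = 3107

No, 3844 is not perfect (3107 ≠ 3844)


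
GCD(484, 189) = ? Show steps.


484 = 2 * 189 + 106
189 = 1 * 106 + 83
106 = 1 * 83 + 23
83 = 3 * 23 + 14
23 = 1 * 14 + 9
14 = 1 * 9 + 5
9 = 1 * 5 + 4
5 = 1 * 4 + 1
4 = 4 * 1 + 0
GCD = 1


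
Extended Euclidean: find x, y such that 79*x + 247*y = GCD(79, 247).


Tabular extended Euclidean (each row: r = 79*s + 247*t):
r=79, s=1, t=0
r=247, s=0, t=1
q=0: r=79, s=1, t=0   [79*(1) + 247*(0) = 79]
q=3: r=10, s=-3, t=1   [79*(-3) + 247*(1) = 10]
q=7: r=9, s=22, t=-7   [79*(22) + 247*(-7) = 9]
q=1: r=1, s=-25, t=8   [79*(-25) + 247*(8) = 1]
q=9: r=0, s=247, t=-79   [79*(247) + 247*(-79) = 0]
GCD = 1; from the row with r=1: x=-25, y=8
Check: 79*(-25) + 247*(8) = -1975 + 1976 = 1

GCD = 1, x = -25, y = 8


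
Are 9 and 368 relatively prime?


Euclidean algorithm:
368 = 40 * 9 + 8
9 = 1 * 8 + 1
8 = 8 * 1 + 0
GCD(9, 368) = 1

Yes, coprime (GCD = 1)


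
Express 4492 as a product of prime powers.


4492 / 2 = 2246
2246 / 2 = 1123
1123 / 1123 = 1
4492 = 2^2 × 1123


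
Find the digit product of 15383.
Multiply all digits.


1 × 5 × 3 × 8 × 3 = 360


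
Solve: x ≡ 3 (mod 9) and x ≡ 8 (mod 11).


M = 9*11 = 99
M1 = M/9 = 11, M2 = M/11 = 9
M1^(-1) mod 9 = 5, M2^(-1) mod 11 = 5
x = 3*11*5 + 8*9*5 = 525
525 mod 99 = 30
Check: 30 mod 9 = 3 ✓, 30 mod 11 = 8 ✓

x ≡ 30 (mod 99)


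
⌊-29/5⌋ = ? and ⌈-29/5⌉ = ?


-29/5 = -5.8000
floor = -6
ceil = -5

floor = -6, ceil = -5


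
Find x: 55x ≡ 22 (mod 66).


GCD(55, 66) = 11 divides 22
Divide: 5x ≡ 2 (mod 6)
x ≡ 4 (mod 6)


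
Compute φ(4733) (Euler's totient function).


4733 = 4733
Prime factors: 4733
φ(4733) = 4733 × (1-1/4733)
= 4733 × 4732/4733 = 4732

φ(4733) = 4732


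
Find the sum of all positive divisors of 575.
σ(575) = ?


Divisors of 575: 1, 5, 23, 25, 115, 575
Sum = 1 + 5 + 23 + 25 + 115 + 575 = 744

σ(575) = 744


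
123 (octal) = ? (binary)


123 (base 8) = 83 (decimal)
83 (decimal) = 1010011 (base 2)


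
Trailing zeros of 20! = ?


floor(20/5) = 4
Total = 4

4 trailing zeros


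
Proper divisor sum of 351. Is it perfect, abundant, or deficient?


Proper divisors: 1, 3, 9, 13, 27, 39, 117
Sum = 1 + 3 + 9 + 13 + 27 + 39 + 117 = 209
209 < 351 → deficient

s(351) = 209 (deficient)


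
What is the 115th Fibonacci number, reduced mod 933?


F(k) mod 933 for k=1..115:
1, 1, 2, 3, 5, 8, 13, 21, 34, 55, 89, 144, 233, 377, 610, 54, 664, 718, 449, 234, 683, 917, 667, 651, 385, 103, 488, 591, 146, 737, 883, 687, 637, 391, 95, 486, 581, 134, 715, 849, 631, 547, 245, 792, 104, 896, 67, 30, 97, 127, 224, 351, 575, 926, 568, 561, 196, 757, 20, 777, 797, 641, 505, 213, 718, 931, 716, 714, 497, 278, 775, 120, 895, 82, 44, 126, 170, 296, 466, 762, 295, 124, 419, 543, 29, 572, 601, 240, 841, 148, 56, 204, 260, 464, 724, 255, 46, 301, 347, 648, 62, 710, 772, 549, 388, 4, 392, 396, 788, 251, 106, 357, 463, 820, 350
F(115) mod 933 = 350


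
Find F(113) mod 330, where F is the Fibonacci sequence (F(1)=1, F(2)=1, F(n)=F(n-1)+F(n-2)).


F(k) mod 330 for k=1..113:
1, 1, 2, 3, 5, 8, 13, 21, 34, 55, 89, 144, 233, 47, 280, 327, 277, 274, 221, 165, 56, 221, 277, 168, 115, 283, 68, 21, 89, 110, 199, 309, 178, 157, 5, 162, 167, 329, 166, 165, 1, 166, 167, 3, 170, 173, 13, 186, 199, 55, 254, 309, 233, 212, 115, 327, 112, 109, 221, 0, 221, 221, 112, 3, 115, 118, 233, 21, 254, 275, 199, 144, 13, 157, 170, 327, 167, 164, 1, 165, 166, 1, 167, 168, 5, 173, 178, 21, 199, 220, 89, 309, 68, 47, 115, 162, 277, 109, 56, 165, 221, 56, 277, 3, 280, 283, 233, 186, 89, 275, 34, 309, 13
F(113) mod 330 = 13


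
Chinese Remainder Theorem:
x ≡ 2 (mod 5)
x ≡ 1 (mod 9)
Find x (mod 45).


M = 5*9 = 45
M1 = M/5 = 9, M2 = M/9 = 5
M1^(-1) mod 5 = 4, M2^(-1) mod 9 = 2
x = 2*9*4 + 1*5*2 = 82
82 mod 45 = 37
Check: 37 mod 5 = 2 ✓, 37 mod 9 = 1 ✓

x ≡ 37 (mod 45)


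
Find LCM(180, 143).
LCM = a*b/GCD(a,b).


GCD(180, 143) = 1
LCM = 180*143/1 = 25740/1 = 25740

LCM = 25740


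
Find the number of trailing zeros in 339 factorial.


floor(339/5) = 67
floor(339/25) = 13
floor(339/125) = 2
Total = 82

82 trailing zeros


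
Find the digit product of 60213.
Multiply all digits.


6 × 0 × 2 × 1 × 3 = 0


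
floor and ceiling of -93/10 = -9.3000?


-93/10 = -9.3000
floor = -10
ceil = -9

floor = -10, ceil = -9


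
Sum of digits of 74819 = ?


7 + 4 + 8 + 1 + 9 = 29


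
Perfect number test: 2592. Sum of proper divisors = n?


Proper divisors of 2592: 1, 2, 3, 4, 6, 8, 9, 12, 16, 18, 24, 27, 32, 36, 48, 54, 72, 81, 96, 108, 144, 162, 216, 288, 324, 432, 648, 864, 1296
Sum = 1 + 2 + 3 + 4 + 6 + 8 + 9 + 12 + 16 + 18 + 24 + 27 + 32 + 36 + 48 + 54 + 72 + 81 + 96 + 108 + 144 + 162 + 216 + 288 + 324 + 432 + 648 + 864 + 1296 = 5031

No, 2592 is not perfect (5031 ≠ 2592)


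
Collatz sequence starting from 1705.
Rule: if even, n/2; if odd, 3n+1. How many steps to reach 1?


1705 → 5116 → 2558 → 1279 → 3838 → 1919 → 5758 → 2879 → 8638 → 4319 → 12958 → 6479 → 19438 → 9719 → 29158 → 14579 → 43738 → 21869 → 65608 → 32804 → 16402 → 8201 → 24604 → 12302 → 6151 → 18454 → 9227 → 27682 → 13841 → 41524 → 20762 → 10381 → 31144 → 15572 → 7786 → 3893 → 11680 → 5840 → 2920 → 1460 → 730 → 365 → 1096 → 548 → 274 → 137 → 412 → 206 → 103 → 310 → 155 → 466 → 233 → 700 → 350 → 175 → 526 → 263 → 790 → 395 → 1186 → 593 → 1780 → 890 → 445 → 1336 → 668 → 334 → 167 → 502 → 251 → 754 → 377 → 1132 → 566 → 283 → 850 → 425 → 1276 → 638 → 319 → 958 → 479 → 1438 → 719 → 2158 → 1079 → 3238 → 1619 → 4858 → 2429 → 7288 → 3644 → 1822 → 911 → 2734 → 1367 → 4102 → 2051 → 6154 → 3077 → 9232 → 4616 → 2308 → 1154 → 577 → 1732 → 866 → 433 → 1300 → 650 → 325 → 976 → 488 → 244 → 122 → 61 → 184 → 92 → 46 → 23 → 70 → 35 → 106 → 53 → 160 → 80 → 40 → 20 → 10 → 5 → 16 → 8 → 4 → 2 → 1
Total steps = 135

135 steps


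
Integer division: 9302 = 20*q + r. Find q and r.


9302 = 20 * 465 + 2
Check: 9300 + 2 = 9302

q = 465, r = 2


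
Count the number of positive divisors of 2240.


2240 = 2^6 × 5^1 × 7^1
d(2240) = (6+1) × (1+1) × (1+1) = 28

28 divisors


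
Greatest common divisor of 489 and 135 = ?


489 = 3 * 135 + 84
135 = 1 * 84 + 51
84 = 1 * 51 + 33
51 = 1 * 33 + 18
33 = 1 * 18 + 15
18 = 1 * 15 + 3
15 = 5 * 3 + 0
GCD = 3


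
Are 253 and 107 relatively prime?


Euclidean algorithm:
253 = 2 * 107 + 39
107 = 2 * 39 + 29
39 = 1 * 29 + 10
29 = 2 * 10 + 9
10 = 1 * 9 + 1
9 = 9 * 1 + 0
GCD(253, 107) = 1

Yes, coprime (GCD = 1)


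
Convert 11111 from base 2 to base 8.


11111 (base 2) = 31 (decimal)
31 (decimal) = 37 (base 8)


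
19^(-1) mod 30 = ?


Use the extended Euclidean algorithm on (30, 19); each row r = 30*s + 19*t:
r=30, s=1, t=0
r=19, s=0, t=1
q=1: r=11, s=1, t=-1   [30*(1) + 19*(-1) = 11]
q=1: r=8, s=-1, t=2   [30*(-1) + 19*(2) = 8]
q=1: r=3, s=2, t=-3   [30*(2) + 19*(-3) = 3]
q=2: r=2, s=-5, t=8   [30*(-5) + 19*(8) = 2]
q=1: r=1, s=7, t=-11   [30*(7) + 19*(-11) = 1]
q=2: r=0, s=-19, t=30   [30*(-19) + 19*(30) = 0]
GCD = 1 with t = -11, so 19*(-11) ≡ 1 (mod 30)
Inverse = -11 mod 30 = 19
Check: 19 * 19 = 361 ≡ 1 (mod 30)

19^(-1) ≡ 19 (mod 30)


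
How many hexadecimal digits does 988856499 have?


988856499 in base 16 = 3AF0C0B3
Number of digits = 8

8 digits (base 16)


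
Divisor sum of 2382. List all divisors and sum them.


Divisors of 2382: 1, 2, 3, 6, 397, 794, 1191, 2382
Sum = 1 + 2 + 3 + 6 + 397 + 794 + 1191 + 2382 = 4776

σ(2382) = 4776


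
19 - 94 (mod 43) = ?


19 - 94 = -75
-75 mod 43 = 11


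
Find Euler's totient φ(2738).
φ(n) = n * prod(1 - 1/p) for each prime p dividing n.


2738 = 2 × 37^2
Prime factors: 2, 37
φ(2738) = 2738 × (1-1/2) × (1-1/37)
= 2738 × 1/2 × 36/37 = 1332

φ(2738) = 1332


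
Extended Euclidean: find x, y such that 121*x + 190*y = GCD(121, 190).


Tabular extended Euclidean (each row: r = 121*s + 190*t):
r=121, s=1, t=0
r=190, s=0, t=1
q=0: r=121, s=1, t=0   [121*(1) + 190*(0) = 121]
q=1: r=69, s=-1, t=1   [121*(-1) + 190*(1) = 69]
q=1: r=52, s=2, t=-1   [121*(2) + 190*(-1) = 52]
q=1: r=17, s=-3, t=2   [121*(-3) + 190*(2) = 17]
q=3: r=1, s=11, t=-7   [121*(11) + 190*(-7) = 1]
q=17: r=0, s=-190, t=121   [121*(-190) + 190*(121) = 0]
GCD = 1; from the row with r=1: x=11, y=-7
Check: 121*(11) + 190*(-7) = 1331 - 1330 = 1

GCD = 1, x = 11, y = -7


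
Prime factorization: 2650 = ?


2650 / 2 = 1325
1325 / 5 = 265
265 / 5 = 53
53 / 53 = 1
2650 = 2 × 5^2 × 53


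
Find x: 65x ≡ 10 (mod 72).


GCD(65, 72) = 1, unique solution
a^(-1) mod 72 = 41
x = 41 * 10 mod 72 = 50

x ≡ 50 (mod 72)


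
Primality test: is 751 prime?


Check divisors up to sqrt(751) = 27.4044
No divisors found.
751 is prime.

Yes, 751 is prime


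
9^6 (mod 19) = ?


9^1 mod 19 = 9
9^2 mod 19 = 5
9^3 mod 19 = 7
9^4 mod 19 = 6
9^5 mod 19 = 16
9^6 mod 19 = 11


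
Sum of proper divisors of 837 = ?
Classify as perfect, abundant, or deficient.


Proper divisors: 1, 3, 9, 27, 31, 93, 279
Sum = 1 + 3 + 9 + 27 + 31 + 93 + 279 = 443
443 < 837 → deficient

s(837) = 443 (deficient)


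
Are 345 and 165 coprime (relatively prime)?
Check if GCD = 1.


Euclidean algorithm:
345 = 2 * 165 + 15
165 = 11 * 15 + 0
GCD(345, 165) = 15

No, not coprime (GCD = 15)


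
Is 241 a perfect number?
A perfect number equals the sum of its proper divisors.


Proper divisors of 241: 1
Sum = 1 = 1

No, 241 is not perfect (1 ≠ 241)


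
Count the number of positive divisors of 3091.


3091 = 11^1 × 281^1
d(3091) = (1+1) × (1+1) = 4

4 divisors


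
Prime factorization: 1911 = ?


1911 / 3 = 637
637 / 7 = 91
91 / 7 = 13
13 / 13 = 1
1911 = 3 × 7^2 × 13


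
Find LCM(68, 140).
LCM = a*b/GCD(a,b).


GCD(68, 140) = 4
LCM = 68*140/4 = 9520/4 = 2380

LCM = 2380


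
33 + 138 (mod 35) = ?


33 + 138 = 171
171 mod 35 = 31


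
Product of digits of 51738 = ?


5 × 1 × 7 × 3 × 8 = 840


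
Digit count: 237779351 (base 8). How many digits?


237779351 in base 8 = 1613034627
Number of digits = 10

10 digits (base 8)


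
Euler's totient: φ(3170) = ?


3170 = 2 × 5 × 317
Prime factors: 2, 5, 317
φ(3170) = 3170 × (1-1/2) × (1-1/5) × (1-1/317)
= 3170 × 1/2 × 4/5 × 316/317 = 1264

φ(3170) = 1264


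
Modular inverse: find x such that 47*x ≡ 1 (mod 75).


Use the extended Euclidean algorithm on (75, 47); each row r = 75*s + 47*t:
r=75, s=1, t=0
r=47, s=0, t=1
q=1: r=28, s=1, t=-1   [75*(1) + 47*(-1) = 28]
q=1: r=19, s=-1, t=2   [75*(-1) + 47*(2) = 19]
q=1: r=9, s=2, t=-3   [75*(2) + 47*(-3) = 9]
q=2: r=1, s=-5, t=8   [75*(-5) + 47*(8) = 1]
q=9: r=0, s=47, t=-75   [75*(47) + 47*(-75) = 0]
GCD = 1 with t = 8, so 47*(8) ≡ 1 (mod 75)
Inverse = 8 mod 75 = 8
Check: 47 * 8 = 376 ≡ 1 (mod 75)

47^(-1) ≡ 8 (mod 75)


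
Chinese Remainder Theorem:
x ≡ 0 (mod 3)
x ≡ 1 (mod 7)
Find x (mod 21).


M = 3*7 = 21
M1 = M/3 = 7, M2 = M/7 = 3
M1^(-1) mod 3 = 1, M2^(-1) mod 7 = 5
x = 0*7*1 + 1*3*5 = 15
15 mod 21 = 15
Check: 15 mod 3 = 0 ✓, 15 mod 7 = 1 ✓

x ≡ 15 (mod 21)


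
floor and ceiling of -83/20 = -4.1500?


-83/20 = -4.1500
floor = -5
ceil = -4

floor = -5, ceil = -4


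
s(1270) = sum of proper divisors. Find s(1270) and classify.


Proper divisors: 1, 2, 5, 10, 127, 254, 635
Sum = 1 + 2 + 5 + 10 + 127 + 254 + 635 = 1034
1034 < 1270 → deficient

s(1270) = 1034 (deficient)


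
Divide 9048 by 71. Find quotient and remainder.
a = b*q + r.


9048 = 71 * 127 + 31
Check: 9017 + 31 = 9048

q = 127, r = 31


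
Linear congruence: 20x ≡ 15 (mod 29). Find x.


GCD(20, 29) = 1, unique solution
a^(-1) mod 29 = 16
x = 16 * 15 mod 29 = 8

x ≡ 8 (mod 29)


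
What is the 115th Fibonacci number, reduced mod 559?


F(k) mod 559 for k=1..115:
1, 1, 2, 3, 5, 8, 13, 21, 34, 55, 89, 144, 233, 377, 51, 428, 479, 348, 268, 57, 325, 382, 148, 530, 119, 90, 209, 299, 508, 248, 197, 445, 83, 528, 52, 21, 73, 94, 167, 261, 428, 130, 558, 129, 128, 257, 385, 83, 468, 551, 460, 452, 353, 246, 40, 286, 326, 53, 379, 432, 252, 125, 377, 502, 320, 263, 24, 287, 311, 39, 350, 389, 180, 10, 190, 200, 390, 31, 421, 452, 314, 207, 521, 169, 131, 300, 431, 172, 44, 216, 260, 476, 177, 94, 271, 365, 77, 442, 519, 402, 362, 205, 8, 213, 221, 434, 96, 530, 67, 38, 105, 143, 248, 391, 80
F(115) mod 559 = 80


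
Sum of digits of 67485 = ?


6 + 7 + 4 + 8 + 5 = 30


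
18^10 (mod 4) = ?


18^1 mod 4 = 2
18^2 mod 4 = 0
18^3 mod 4 = 0
18^4 mod 4 = 0
18^5 mod 4 = 0
18^6 mod 4 = 0
18^7 mod 4 = 0
18^8 mod 4 = 0
18^9 mod 4 = 0
18^10 mod 4 = 0


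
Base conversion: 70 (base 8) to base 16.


70 (base 8) = 56 (decimal)
56 (decimal) = 38 (base 16)


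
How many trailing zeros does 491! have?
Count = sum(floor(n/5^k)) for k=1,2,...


floor(491/5) = 98
floor(491/25) = 19
floor(491/125) = 3
Total = 120

120 trailing zeros


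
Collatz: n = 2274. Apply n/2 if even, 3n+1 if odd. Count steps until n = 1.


2274 → 1137 → 3412 → 1706 → 853 → 2560 → 1280 → 640 → 320 → 160 → 80 → 40 → 20 → 10 → 5 → 16 → 8 → 4 → 2 → 1
Total steps = 19

19 steps


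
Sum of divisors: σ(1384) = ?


Divisors of 1384: 1, 2, 4, 8, 173, 346, 692, 1384
Sum = 1 + 2 + 4 + 8 + 173 + 346 + 692 + 1384 = 2610

σ(1384) = 2610


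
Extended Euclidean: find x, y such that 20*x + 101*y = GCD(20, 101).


Tabular extended Euclidean (each row: r = 20*s + 101*t):
r=20, s=1, t=0
r=101, s=0, t=1
q=0: r=20, s=1, t=0   [20*(1) + 101*(0) = 20]
q=5: r=1, s=-5, t=1   [20*(-5) + 101*(1) = 1]
q=20: r=0, s=101, t=-20   [20*(101) + 101*(-20) = 0]
GCD = 1; from the row with r=1: x=-5, y=1
Check: 20*(-5) + 101*(1) = -100 + 101 = 1

GCD = 1, x = -5, y = 1


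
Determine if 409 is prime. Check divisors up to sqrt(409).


Check divisors up to sqrt(409) = 20.2237
No divisors found.
409 is prime.

Yes, 409 is prime


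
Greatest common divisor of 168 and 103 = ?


168 = 1 * 103 + 65
103 = 1 * 65 + 38
65 = 1 * 38 + 27
38 = 1 * 27 + 11
27 = 2 * 11 + 5
11 = 2 * 5 + 1
5 = 5 * 1 + 0
GCD = 1


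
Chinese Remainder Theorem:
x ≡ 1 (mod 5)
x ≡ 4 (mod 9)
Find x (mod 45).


M = 5*9 = 45
M1 = M/5 = 9, M2 = M/9 = 5
M1^(-1) mod 5 = 4, M2^(-1) mod 9 = 2
x = 1*9*4 + 4*5*2 = 76
76 mod 45 = 31
Check: 31 mod 5 = 1 ✓, 31 mod 9 = 4 ✓

x ≡ 31 (mod 45)


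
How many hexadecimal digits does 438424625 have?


438424625 in base 16 = 1A21D431
Number of digits = 8

8 digits (base 16)


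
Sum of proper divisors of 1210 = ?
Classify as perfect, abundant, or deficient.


Proper divisors: 1, 2, 5, 10, 11, 22, 55, 110, 121, 242, 605
Sum = 1 + 2 + 5 + 10 + 11 + 22 + 55 + 110 + 121 + 242 + 605 = 1184
1184 < 1210 → deficient

s(1210) = 1184 (deficient)


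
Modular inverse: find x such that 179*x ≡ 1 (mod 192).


Use the extended Euclidean algorithm on (192, 179); each row r = 192*s + 179*t:
r=192, s=1, t=0
r=179, s=0, t=1
q=1: r=13, s=1, t=-1   [192*(1) + 179*(-1) = 13]
q=13: r=10, s=-13, t=14   [192*(-13) + 179*(14) = 10]
q=1: r=3, s=14, t=-15   [192*(14) + 179*(-15) = 3]
q=3: r=1, s=-55, t=59   [192*(-55) + 179*(59) = 1]
q=3: r=0, s=179, t=-192   [192*(179) + 179*(-192) = 0]
GCD = 1 with t = 59, so 179*(59) ≡ 1 (mod 192)
Inverse = 59 mod 192 = 59
Check: 179 * 59 = 10561 ≡ 1 (mod 192)

179^(-1) ≡ 59 (mod 192)


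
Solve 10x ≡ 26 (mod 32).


GCD(10, 32) = 2 divides 26
Divide: 5x ≡ 13 (mod 16)
x ≡ 9 (mod 16)


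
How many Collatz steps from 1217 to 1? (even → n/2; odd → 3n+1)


1217 → 3652 → 1826 → 913 → 2740 → 1370 → 685 → 2056 → 1028 → 514 → 257 → 772 → 386 → 193 → 580 → 290 → 145 → 436 → 218 → 109 → 328 → 164 → 82 → 41 → 124 → 62 → 31 → 94 → 47 → 142 → 71 → 214 → 107 → 322 → 161 → 484 → 242 → 121 → 364 → 182 → 91 → 274 → 137 → 412 → 206 → 103 → 310 → 155 → 466 → 233 → 700 → 350 → 175 → 526 → 263 → 790 → 395 → 1186 → 593 → 1780 → 890 → 445 → 1336 → 668 → 334 → 167 → 502 → 251 → 754 → 377 → 1132 → 566 → 283 → 850 → 425 → 1276 → 638 → 319 → 958 → 479 → 1438 → 719 → 2158 → 1079 → 3238 → 1619 → 4858 → 2429 → 7288 → 3644 → 1822 → 911 → 2734 → 1367 → 4102 → 2051 → 6154 → 3077 → 9232 → 4616 → 2308 → 1154 → 577 → 1732 → 866 → 433 → 1300 → 650 → 325 → 976 → 488 → 244 → 122 → 61 → 184 → 92 → 46 → 23 → 70 → 35 → 106 → 53 → 160 → 80 → 40 → 20 → 10 → 5 → 16 → 8 → 4 → 2 → 1
Total steps = 132

132 steps


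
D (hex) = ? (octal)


D (base 16) = 13 (decimal)
13 (decimal) = 15 (base 8)


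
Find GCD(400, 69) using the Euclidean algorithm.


400 = 5 * 69 + 55
69 = 1 * 55 + 14
55 = 3 * 14 + 13
14 = 1 * 13 + 1
13 = 13 * 1 + 0
GCD = 1


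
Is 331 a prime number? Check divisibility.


Check divisors up to sqrt(331) = 18.1934
No divisors found.
331 is prime.

Yes, 331 is prime


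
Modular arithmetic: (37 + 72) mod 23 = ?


37 + 72 = 109
109 mod 23 = 17


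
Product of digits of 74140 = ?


7 × 4 × 1 × 4 × 0 = 0


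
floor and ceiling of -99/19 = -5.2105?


-99/19 = -5.2105
floor = -6
ceil = -5

floor = -6, ceil = -5


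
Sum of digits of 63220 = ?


6 + 3 + 2 + 2 + 0 = 13


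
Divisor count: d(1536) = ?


1536 = 2^9 × 3^1
d(1536) = (9+1) × (1+1) = 20

20 divisors


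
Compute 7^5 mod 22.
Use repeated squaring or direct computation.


7^1 mod 22 = 7
7^2 mod 22 = 5
7^3 mod 22 = 13
7^4 mod 22 = 3
7^5 mod 22 = 21


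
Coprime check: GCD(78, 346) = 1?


Euclidean algorithm:
346 = 4 * 78 + 34
78 = 2 * 34 + 10
34 = 3 * 10 + 4
10 = 2 * 4 + 2
4 = 2 * 2 + 0
GCD(78, 346) = 2

No, not coprime (GCD = 2)


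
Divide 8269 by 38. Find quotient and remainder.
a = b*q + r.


8269 = 38 * 217 + 23
Check: 8246 + 23 = 8269

q = 217, r = 23


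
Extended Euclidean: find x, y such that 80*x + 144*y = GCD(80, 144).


Tabular extended Euclidean (each row: r = 80*s + 144*t):
r=80, s=1, t=0
r=144, s=0, t=1
q=0: r=80, s=1, t=0   [80*(1) + 144*(0) = 80]
q=1: r=64, s=-1, t=1   [80*(-1) + 144*(1) = 64]
q=1: r=16, s=2, t=-1   [80*(2) + 144*(-1) = 16]
q=4: r=0, s=-9, t=5   [80*(-9) + 144*(5) = 0]
GCD = 16; from the row with r=16: x=2, y=-1
Check: 80*(2) + 144*(-1) = 160 - 144 = 16

GCD = 16, x = 2, y = -1


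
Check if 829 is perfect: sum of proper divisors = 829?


Proper divisors of 829: 1
Sum = 1 = 1

No, 829 is not perfect (1 ≠ 829)


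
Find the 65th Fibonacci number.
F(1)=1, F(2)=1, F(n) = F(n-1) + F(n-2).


Sequence: 1, 1, 2, 3, 5, 8, 13, 21, 34, 55, 89, 144, 233, 377, 610, 987, 1597, 2584, 4181, 6765, 10946, 17711, 28657, 46368, 75025, 121393, 196418, 317811, 514229, 832040, 1346269, 2178309, 3524578, 5702887, 9227465, 14930352, 24157817, 39088169, 63245986, 102334155, 165580141, 267914296, 433494437, 701408733, 1134903170, 1836311903, 2971215073, 4807526976, 7778742049, 12586269025, 20365011074, 32951280099, 53316291173, 86267571272, 139583862445, 225851433717, 365435296162, 591286729879, 956722026041, 1548008755920, 2504730781961, 4052739537881, 6557470319842, 10610209857723, 17167680177565
F(65) = 17167680177565


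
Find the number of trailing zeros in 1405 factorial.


floor(1405/5) = 281
floor(1405/25) = 56
floor(1405/125) = 11
floor(1405/625) = 2
Total = 350

350 trailing zeros


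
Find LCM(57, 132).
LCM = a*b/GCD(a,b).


GCD(57, 132) = 3
LCM = 57*132/3 = 7524/3 = 2508

LCM = 2508


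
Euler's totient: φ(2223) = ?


2223 = 3^2 × 13 × 19
Prime factors: 3, 13, 19
φ(2223) = 2223 × (1-1/3) × (1-1/13) × (1-1/19)
= 2223 × 2/3 × 12/13 × 18/19 = 1296

φ(2223) = 1296


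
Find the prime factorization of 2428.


2428 / 2 = 1214
1214 / 2 = 607
607 / 607 = 1
2428 = 2^2 × 607


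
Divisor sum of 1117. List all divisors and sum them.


Divisors of 1117: 1, 1117
Sum = 1 + 1117 = 1118

σ(1117) = 1118


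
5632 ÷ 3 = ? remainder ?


5632 = 3 * 1877 + 1
Check: 5631 + 1 = 5632

q = 1877, r = 1


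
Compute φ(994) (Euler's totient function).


994 = 2 × 7 × 71
Prime factors: 2, 7, 71
φ(994) = 994 × (1-1/2) × (1-1/7) × (1-1/71)
= 994 × 1/2 × 6/7 × 70/71 = 420

φ(994) = 420


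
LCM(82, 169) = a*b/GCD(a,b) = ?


GCD(82, 169) = 1
LCM = 82*169/1 = 13858/1 = 13858

LCM = 13858


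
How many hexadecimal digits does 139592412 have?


139592412 in base 16 = 85202DC
Number of digits = 7

7 digits (base 16)


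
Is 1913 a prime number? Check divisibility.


Check divisors up to sqrt(1913) = 43.7379
No divisors found.
1913 is prime.

Yes, 1913 is prime


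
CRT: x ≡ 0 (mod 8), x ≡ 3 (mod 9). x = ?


M = 8*9 = 72
M1 = M/8 = 9, M2 = M/9 = 8
M1^(-1) mod 8 = 1, M2^(-1) mod 9 = 8
x = 0*9*1 + 3*8*8 = 192
192 mod 72 = 48
Check: 48 mod 8 = 0 ✓, 48 mod 9 = 3 ✓

x ≡ 48 (mod 72)


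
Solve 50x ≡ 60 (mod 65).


GCD(50, 65) = 5 divides 60
Divide: 10x ≡ 12 (mod 13)
x ≡ 9 (mod 13)


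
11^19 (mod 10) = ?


11^1 mod 10 = 1
11^2 mod 10 = 1
11^3 mod 10 = 1
11^4 mod 10 = 1
11^5 mod 10 = 1
11^6 mod 10 = 1
11^7 mod 10 = 1
11^8 mod 10 = 1
11^9 mod 10 = 1
11^10 mod 10 = 1
11^11 mod 10 = 1
11^12 mod 10 = 1
11^13 mod 10 = 1
11^14 mod 10 = 1
11^15 mod 10 = 1
11^16 mod 10 = 1
11^17 mod 10 = 1
11^18 mod 10 = 1
11^19 mod 10 = 1


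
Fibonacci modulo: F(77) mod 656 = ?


F(k) mod 656 for k=1..77:
1, 1, 2, 3, 5, 8, 13, 21, 34, 55, 89, 144, 233, 377, 610, 331, 285, 616, 245, 205, 450, 655, 449, 448, 241, 33, 274, 307, 581, 232, 157, 389, 546, 279, 169, 448, 617, 409, 370, 123, 493, 616, 453, 413, 210, 623, 177, 144, 321, 465, 130, 595, 69, 8, 77, 85, 162, 247, 409, 0, 409, 409, 162, 571, 77, 648, 69, 61, 130, 191, 321, 512, 177, 33, 210, 243, 453
F(77) mod 656 = 453


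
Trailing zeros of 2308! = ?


floor(2308/5) = 461
floor(2308/25) = 92
floor(2308/125) = 18
floor(2308/625) = 3
Total = 574

574 trailing zeros


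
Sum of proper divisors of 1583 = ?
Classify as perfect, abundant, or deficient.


Proper divisors: 1
Sum = 1 = 1
1 < 1583 → deficient

s(1583) = 1 (deficient)


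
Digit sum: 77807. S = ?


7 + 7 + 8 + 0 + 7 = 29


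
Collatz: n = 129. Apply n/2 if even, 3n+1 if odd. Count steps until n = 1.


129 → 388 → 194 → 97 → 292 → 146 → 73 → 220 → 110 → 55 → 166 → 83 → 250 → 125 → 376 → 188 → 94 → 47 → 142 → 71 → 214 → 107 → 322 → 161 → 484 → 242 → 121 → 364 → 182 → 91 → 274 → 137 → 412 → 206 → 103 → 310 → 155 → 466 → 233 → 700 → 350 → 175 → 526 → 263 → 790 → 395 → 1186 → 593 → 1780 → 890 → 445 → 1336 → 668 → 334 → 167 → 502 → 251 → 754 → 377 → 1132 → 566 → 283 → 850 → 425 → 1276 → 638 → 319 → 958 → 479 → 1438 → 719 → 2158 → 1079 → 3238 → 1619 → 4858 → 2429 → 7288 → 3644 → 1822 → 911 → 2734 → 1367 → 4102 → 2051 → 6154 → 3077 → 9232 → 4616 → 2308 → 1154 → 577 → 1732 → 866 → 433 → 1300 → 650 → 325 → 976 → 488 → 244 → 122 → 61 → 184 → 92 → 46 → 23 → 70 → 35 → 106 → 53 → 160 → 80 → 40 → 20 → 10 → 5 → 16 → 8 → 4 → 2 → 1
Total steps = 121

121 steps


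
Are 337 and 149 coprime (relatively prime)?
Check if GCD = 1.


Euclidean algorithm:
337 = 2 * 149 + 39
149 = 3 * 39 + 32
39 = 1 * 32 + 7
32 = 4 * 7 + 4
7 = 1 * 4 + 3
4 = 1 * 3 + 1
3 = 3 * 1 + 0
GCD(337, 149) = 1

Yes, coprime (GCD = 1)


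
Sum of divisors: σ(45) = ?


Divisors of 45: 1, 3, 5, 9, 15, 45
Sum = 1 + 3 + 5 + 9 + 15 + 45 = 78

σ(45) = 78


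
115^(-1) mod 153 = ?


Use the extended Euclidean algorithm on (153, 115); each row r = 153*s + 115*t:
r=153, s=1, t=0
r=115, s=0, t=1
q=1: r=38, s=1, t=-1   [153*(1) + 115*(-1) = 38]
q=3: r=1, s=-3, t=4   [153*(-3) + 115*(4) = 1]
q=38: r=0, s=115, t=-153   [153*(115) + 115*(-153) = 0]
GCD = 1 with t = 4, so 115*(4) ≡ 1 (mod 153)
Inverse = 4 mod 153 = 4
Check: 115 * 4 = 460 ≡ 1 (mod 153)

115^(-1) ≡ 4 (mod 153)


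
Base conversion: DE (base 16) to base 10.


DE (base 16) = 222 (decimal)
222 (decimal) = 222 (base 10)


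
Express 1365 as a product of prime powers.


1365 / 3 = 455
455 / 5 = 91
91 / 7 = 13
13 / 13 = 1
1365 = 3 × 5 × 7 × 13


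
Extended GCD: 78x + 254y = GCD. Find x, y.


Tabular extended Euclidean (each row: r = 78*s + 254*t):
r=78, s=1, t=0
r=254, s=0, t=1
q=0: r=78, s=1, t=0   [78*(1) + 254*(0) = 78]
q=3: r=20, s=-3, t=1   [78*(-3) + 254*(1) = 20]
q=3: r=18, s=10, t=-3   [78*(10) + 254*(-3) = 18]
q=1: r=2, s=-13, t=4   [78*(-13) + 254*(4) = 2]
q=9: r=0, s=127, t=-39   [78*(127) + 254*(-39) = 0]
GCD = 2; from the row with r=2: x=-13, y=4
Check: 78*(-13) + 254*(4) = -1014 + 1016 = 2

GCD = 2, x = -13, y = 4


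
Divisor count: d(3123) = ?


3123 = 3^2 × 347^1
d(3123) = (2+1) × (1+1) = 6

6 divisors


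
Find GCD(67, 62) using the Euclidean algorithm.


67 = 1 * 62 + 5
62 = 12 * 5 + 2
5 = 2 * 2 + 1
2 = 2 * 1 + 0
GCD = 1


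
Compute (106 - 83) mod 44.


106 - 83 = 23
23 mod 44 = 23


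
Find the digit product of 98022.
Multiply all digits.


9 × 8 × 0 × 2 × 2 = 0


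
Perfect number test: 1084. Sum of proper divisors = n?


Proper divisors of 1084: 1, 2, 4, 271, 542
Sum = 1 + 2 + 4 + 271 + 542 = 820

No, 1084 is not perfect (820 ≠ 1084)


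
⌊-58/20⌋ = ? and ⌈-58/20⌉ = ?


-58/20 = -2.9000
floor = -3
ceil = -2

floor = -3, ceil = -2


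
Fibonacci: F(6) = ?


Sequence: 1, 1, 2, 3, 5, 8
F(6) = 8


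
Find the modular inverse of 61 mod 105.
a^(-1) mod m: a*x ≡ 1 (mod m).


Use the extended Euclidean algorithm on (105, 61); each row r = 105*s + 61*t:
r=105, s=1, t=0
r=61, s=0, t=1
q=1: r=44, s=1, t=-1   [105*(1) + 61*(-1) = 44]
q=1: r=17, s=-1, t=2   [105*(-1) + 61*(2) = 17]
q=2: r=10, s=3, t=-5   [105*(3) + 61*(-5) = 10]
q=1: r=7, s=-4, t=7   [105*(-4) + 61*(7) = 7]
q=1: r=3, s=7, t=-12   [105*(7) + 61*(-12) = 3]
q=2: r=1, s=-18, t=31   [105*(-18) + 61*(31) = 1]
q=3: r=0, s=61, t=-105   [105*(61) + 61*(-105) = 0]
GCD = 1 with t = 31, so 61*(31) ≡ 1 (mod 105)
Inverse = 31 mod 105 = 31
Check: 61 * 31 = 1891 ≡ 1 (mod 105)

61^(-1) ≡ 31 (mod 105)


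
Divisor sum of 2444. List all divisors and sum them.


Divisors of 2444: 1, 2, 4, 13, 26, 47, 52, 94, 188, 611, 1222, 2444
Sum = 1 + 2 + 4 + 13 + 26 + 47 + 52 + 94 + 188 + 611 + 1222 + 2444 = 4704

σ(2444) = 4704


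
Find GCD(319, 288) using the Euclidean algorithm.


319 = 1 * 288 + 31
288 = 9 * 31 + 9
31 = 3 * 9 + 4
9 = 2 * 4 + 1
4 = 4 * 1 + 0
GCD = 1


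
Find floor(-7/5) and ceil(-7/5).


-7/5 = -1.4000
floor = -2
ceil = -1

floor = -2, ceil = -1


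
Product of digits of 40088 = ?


4 × 0 × 0 × 8 × 8 = 0


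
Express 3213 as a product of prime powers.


3213 / 3 = 1071
1071 / 3 = 357
357 / 3 = 119
119 / 7 = 17
17 / 17 = 1
3213 = 3^3 × 7 × 17


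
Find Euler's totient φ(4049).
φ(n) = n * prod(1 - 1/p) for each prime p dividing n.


4049 = 4049
Prime factors: 4049
φ(4049) = 4049 × (1-1/4049)
= 4049 × 4048/4049 = 4048

φ(4049) = 4048


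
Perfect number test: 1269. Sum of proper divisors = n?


Proper divisors of 1269: 1, 3, 9, 27, 47, 141, 423
Sum = 1 + 3 + 9 + 27 + 47 + 141 + 423 = 651

No, 1269 is not perfect (651 ≠ 1269)


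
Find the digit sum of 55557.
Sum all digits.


5 + 5 + 5 + 5 + 7 = 27


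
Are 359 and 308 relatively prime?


Euclidean algorithm:
359 = 1 * 308 + 51
308 = 6 * 51 + 2
51 = 25 * 2 + 1
2 = 2 * 1 + 0
GCD(359, 308) = 1

Yes, coprime (GCD = 1)


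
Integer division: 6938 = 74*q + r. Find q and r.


6938 = 74 * 93 + 56
Check: 6882 + 56 = 6938

q = 93, r = 56


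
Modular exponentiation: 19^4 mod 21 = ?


19^1 mod 21 = 19
19^2 mod 21 = 4
19^3 mod 21 = 13
19^4 mod 21 = 16


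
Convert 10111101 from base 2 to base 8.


10111101 (base 2) = 189 (decimal)
189 (decimal) = 275 (base 8)


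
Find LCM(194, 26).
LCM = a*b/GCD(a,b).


GCD(194, 26) = 2
LCM = 194*26/2 = 5044/2 = 2522

LCM = 2522


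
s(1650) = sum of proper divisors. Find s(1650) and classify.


Proper divisors: 1, 2, 3, 5, 6, 10, 11, 15, 22, 25, 30, 33, 50, 55, 66, 75, 110, 150, 165, 275, 330, 550, 825
Sum = 1 + 2 + 3 + 5 + 6 + 10 + 11 + 15 + 22 + 25 + 30 + 33 + 50 + 55 + 66 + 75 + 110 + 150 + 165 + 275 + 330 + 550 + 825 = 2814
2814 > 1650 → abundant

s(1650) = 2814 (abundant)


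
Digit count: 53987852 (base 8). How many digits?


53987852 in base 8 = 315745014
Number of digits = 9

9 digits (base 8)


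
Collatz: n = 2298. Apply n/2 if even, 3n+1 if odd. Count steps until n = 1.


2298 → 1149 → 3448 → 1724 → 862 → 431 → 1294 → 647 → 1942 → 971 → 2914 → 1457 → 4372 → 2186 → 1093 → 3280 → 1640 → 820 → 410 → 205 → 616 → 308 → 154 → 77 → 232 → 116 → 58 → 29 → 88 → 44 → 22 → 11 → 34 → 17 → 52 → 26 → 13 → 40 → 20 → 10 → 5 → 16 → 8 → 4 → 2 → 1
Total steps = 45

45 steps


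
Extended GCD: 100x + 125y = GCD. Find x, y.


Tabular extended Euclidean (each row: r = 100*s + 125*t):
r=100, s=1, t=0
r=125, s=0, t=1
q=0: r=100, s=1, t=0   [100*(1) + 125*(0) = 100]
q=1: r=25, s=-1, t=1   [100*(-1) + 125*(1) = 25]
q=4: r=0, s=5, t=-4   [100*(5) + 125*(-4) = 0]
GCD = 25; from the row with r=25: x=-1, y=1
Check: 100*(-1) + 125*(1) = -100 + 125 = 25

GCD = 25, x = -1, y = 1


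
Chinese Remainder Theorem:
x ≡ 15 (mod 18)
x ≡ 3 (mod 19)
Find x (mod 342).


M = 18*19 = 342
M1 = M/18 = 19, M2 = M/19 = 18
M1^(-1) mod 18 = 1, M2^(-1) mod 19 = 18
x = 15*19*1 + 3*18*18 = 1257
1257 mod 342 = 231
Check: 231 mod 18 = 15 ✓, 231 mod 19 = 3 ✓

x ≡ 231 (mod 342)
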